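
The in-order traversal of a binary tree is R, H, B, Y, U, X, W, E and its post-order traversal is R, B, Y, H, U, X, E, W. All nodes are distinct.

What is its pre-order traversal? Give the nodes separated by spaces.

W X U H R Y B E

The last element of post-order is the root; it splits in-order into left and right subtrees.
Root W: left subtree has 6 nodes {R, H, B, Y, U, X}, right has 1 {E}.
  Root X: left subtree has 5 nodes {R, H, B, Y, U}, right has 0 { }.
    Root U: left subtree has 4 nodes {R, H, B, Y}, right has 0 { }.
      Root H: left subtree has 1 node {R}, right has 2 {B, Y}.
        Root Y: left subtree has 1 node {B}, right has 0 { }.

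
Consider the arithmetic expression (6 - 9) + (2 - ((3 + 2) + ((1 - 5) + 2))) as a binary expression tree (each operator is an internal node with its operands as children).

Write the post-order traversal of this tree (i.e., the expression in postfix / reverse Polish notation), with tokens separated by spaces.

6 9 - 2 3 2 + 1 5 - 2 + + - +

Post-order on an expression tree gives postfix notation: for each operator, emit left operand, right operand, then the operator.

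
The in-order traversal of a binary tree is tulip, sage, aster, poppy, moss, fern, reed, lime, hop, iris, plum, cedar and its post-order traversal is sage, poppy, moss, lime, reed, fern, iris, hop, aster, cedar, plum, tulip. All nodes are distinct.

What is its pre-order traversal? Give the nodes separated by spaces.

The last element of post-order is the root; it splits in-order into left and right subtrees.
Root tulip: left subtree has 0 nodes { }, right has 11 {sage, aster, poppy, moss, fern, reed, lime, hop, iris, plum, cedar}.
  Root plum: left subtree has 9 nodes {sage, aster, poppy, moss, fern, reed, lime, hop, iris}, right has 1 {cedar}.
    Root aster: left subtree has 1 node {sage}, right has 7 {poppy, moss, fern, reed, lime, hop, iris}.
      Root hop: left subtree has 5 nodes {poppy, moss, fern, reed, lime}, right has 1 {iris}.
        Root fern: left subtree has 2 nodes {poppy, moss}, right has 2 {reed, lime}.
          Root moss: left subtree has 1 node {poppy}, right has 0 { }.
          Root reed: left subtree has 0 nodes { }, right has 1 {lime}.

tulip plum aster sage hop fern moss poppy reed lime iris cedar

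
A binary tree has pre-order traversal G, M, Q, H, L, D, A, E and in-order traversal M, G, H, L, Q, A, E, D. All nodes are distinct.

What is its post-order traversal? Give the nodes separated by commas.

The first element of pre-order is the root; it splits in-order into left and right subtrees.
Root G: left subtree has 1 node {M}, right has 6 {H, L, Q, A, E, D}.
  Root Q: left subtree has 2 nodes {H, L}, right has 3 {A, E, D}.
    Root H: left subtree has 0 nodes { }, right has 1 {L}.
    Root D: left subtree has 2 nodes {A, E}, right has 0 { }.
      Root A: left subtree has 0 nodes { }, right has 1 {E}.

M, L, H, E, A, D, Q, G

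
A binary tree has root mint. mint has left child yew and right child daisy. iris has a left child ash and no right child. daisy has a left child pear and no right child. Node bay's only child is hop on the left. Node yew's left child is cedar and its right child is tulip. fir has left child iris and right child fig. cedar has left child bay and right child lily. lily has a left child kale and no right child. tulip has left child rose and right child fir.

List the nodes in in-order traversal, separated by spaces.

In-order visits the left subtree, then the node, then the right subtree.
At mint: go left to yew.
  At yew: go left to cedar.
    At cedar: go left to bay.
      At bay: go left to hop.
        hop is a leaf — visit hop.
      Visit bay.
      At bay: no right child.
    Visit cedar.
    At cedar: go right to lily.
      At lily: go left to kale.
        kale is a leaf — visit kale.
      Visit lily.
      At lily: no right child.
  Visit yew.
  At yew: go right to tulip.
    At tulip: go left to rose.
      rose is a leaf — visit rose.
    Visit tulip.
    At tulip: go right to fir.
      At fir: go left to iris.
        At iris: go left to ash.
          ash is a leaf — visit ash.
        Visit iris.
        At iris: no right child.
      Visit fir.
      At fir: go right to fig.
        fig is a leaf — visit fig.
Visit mint.
At mint: go right to daisy.
  At daisy: go left to pear.
    pear is a leaf — visit pear.
  Visit daisy.
  At daisy: no right child.

hop bay cedar kale lily yew rose tulip ash iris fir fig mint pear daisy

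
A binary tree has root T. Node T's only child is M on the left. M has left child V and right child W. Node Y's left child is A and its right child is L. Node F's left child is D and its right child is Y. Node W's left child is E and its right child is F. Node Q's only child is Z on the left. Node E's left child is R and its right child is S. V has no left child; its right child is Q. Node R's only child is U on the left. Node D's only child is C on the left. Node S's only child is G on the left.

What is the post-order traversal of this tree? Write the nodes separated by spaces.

Post-order visits the left subtree, then the right subtree, then the node.
At T: go left to M.
  At M: go left to V.
    At V: no left child.
    At V: go right to Q.
      At Q: go left to Z.
        Z is a leaf — visit Z.
      At Q: no right child.
      Visit Q.
    Visit V.
  At M: go right to W.
    At W: go left to E.
      At E: go left to R.
        At R: go left to U.
          U is a leaf — visit U.
        At R: no right child.
        Visit R.
      At E: go right to S.
        At S: go left to G.
          G is a leaf — visit G.
        At S: no right child.
        Visit S.
      Visit E.
    At W: go right to F.
      At F: go left to D.
        At D: go left to C.
          C is a leaf — visit C.
        At D: no right child.
        Visit D.
      At F: go right to Y.
        At Y: go left to A.
          A is a leaf — visit A.
        At Y: go right to L.
          L is a leaf — visit L.
        Visit Y.
      Visit F.
    Visit W.
  Visit M.
At T: no right child.
Visit T.

Z Q V U R G S E C D A L Y F W M T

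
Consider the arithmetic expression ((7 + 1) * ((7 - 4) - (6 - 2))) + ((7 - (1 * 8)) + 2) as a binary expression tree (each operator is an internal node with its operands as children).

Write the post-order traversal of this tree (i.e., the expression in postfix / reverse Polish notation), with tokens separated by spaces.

Post-order on an expression tree gives postfix notation: for each operator, emit left operand, right operand, then the operator.

7 1 + 7 4 - 6 2 - - * 7 1 8 * - 2 + +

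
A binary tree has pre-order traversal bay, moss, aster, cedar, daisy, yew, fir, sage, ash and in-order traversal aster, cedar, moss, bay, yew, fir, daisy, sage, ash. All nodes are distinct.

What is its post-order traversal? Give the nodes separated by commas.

The first element of pre-order is the root; it splits in-order into left and right subtrees.
Root bay: left subtree has 3 nodes {aster, cedar, moss}, right has 5 {yew, fir, daisy, sage, ash}.
  Root moss: left subtree has 2 nodes {aster, cedar}, right has 0 { }.
    Root aster: left subtree has 0 nodes { }, right has 1 {cedar}.
  Root daisy: left subtree has 2 nodes {yew, fir}, right has 2 {sage, ash}.
    Root yew: left subtree has 0 nodes { }, right has 1 {fir}.
    Root sage: left subtree has 0 nodes { }, right has 1 {ash}.

cedar, aster, moss, fir, yew, ash, sage, daisy, bay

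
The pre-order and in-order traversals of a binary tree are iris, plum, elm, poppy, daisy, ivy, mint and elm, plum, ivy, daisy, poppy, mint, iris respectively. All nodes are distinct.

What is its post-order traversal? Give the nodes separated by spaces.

The first element of pre-order is the root; it splits in-order into left and right subtrees.
Root iris: left subtree has 6 nodes {elm, plum, ivy, daisy, poppy, mint}, right has 0 { }.
  Root plum: left subtree has 1 node {elm}, right has 4 {ivy, daisy, poppy, mint}.
    Root poppy: left subtree has 2 nodes {ivy, daisy}, right has 1 {mint}.
      Root daisy: left subtree has 1 node {ivy}, right has 0 { }.

elm ivy daisy mint poppy plum iris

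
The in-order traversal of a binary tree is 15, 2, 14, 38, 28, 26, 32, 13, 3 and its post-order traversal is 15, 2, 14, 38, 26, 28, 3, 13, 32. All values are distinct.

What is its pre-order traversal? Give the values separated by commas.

The last element of post-order is the root; it splits in-order into left and right subtrees.
Root 32: left subtree has 6 nodes {15, 2, 14, 38, 28, 26}, right has 2 {13, 3}.
  Root 28: left subtree has 4 nodes {15, 2, 14, 38}, right has 1 {26}.
    Root 38: left subtree has 3 nodes {15, 2, 14}, right has 0 { }.
      Root 14: left subtree has 2 nodes {15, 2}, right has 0 { }.
        Root 2: left subtree has 1 node {15}, right has 0 { }.
  Root 13: left subtree has 0 nodes { }, right has 1 {3}.

32, 28, 38, 14, 2, 15, 26, 13, 3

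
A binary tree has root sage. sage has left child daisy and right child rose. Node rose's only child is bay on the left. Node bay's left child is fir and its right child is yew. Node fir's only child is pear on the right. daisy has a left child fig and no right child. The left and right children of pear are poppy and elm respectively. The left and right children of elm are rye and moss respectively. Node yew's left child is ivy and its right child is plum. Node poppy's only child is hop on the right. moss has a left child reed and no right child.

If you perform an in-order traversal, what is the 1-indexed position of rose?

16

In-order visits the left subtree, then the node, then the right subtree.
At sage: go left to daisy.
  At daisy: go left to fig.
    fig is a leaf — visit fig.
  Visit daisy.
  At daisy: no right child.
Visit sage.
At sage: go right to rose.
  At rose: go left to bay.
    At bay: go left to fir.
      At fir: no left child.
      Visit fir.
      At fir: go right to pear.
        At pear: go left to poppy.
          At poppy: no left child.
          Visit poppy.
          At poppy: go right to hop.
            hop is a leaf — visit hop.
        Visit pear.
        At pear: go right to elm.
          At elm: go left to rye.
            rye is a leaf — visit rye.
          Visit elm.
          At elm: go right to moss.
            At moss: go left to reed.
              reed is a leaf — visit reed.
            Visit moss.
            At moss: no right child.
    Visit bay.
    At bay: go right to yew.
      At yew: go left to ivy.
        ivy is a leaf — visit ivy.
      Visit yew.
      At yew: go right to plum.
        plum is a leaf — visit plum.
  Visit rose.
  At rose: no right child.
Full in-order sequence: fig, daisy, sage, fir, poppy, hop, pear, rye, elm, reed, moss, bay, ivy, yew, plum, rose.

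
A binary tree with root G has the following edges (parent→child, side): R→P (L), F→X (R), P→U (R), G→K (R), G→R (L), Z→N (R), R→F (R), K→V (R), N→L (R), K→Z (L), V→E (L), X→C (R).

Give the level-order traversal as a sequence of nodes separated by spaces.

G R K P F Z V U X N E C L

Level-order visits nodes level by level from the root, left to right within each level.
Level 0: G
Level 1: R, K
Level 2: P, F, Z, V
Level 3: U, X, N, E
Level 4: C, L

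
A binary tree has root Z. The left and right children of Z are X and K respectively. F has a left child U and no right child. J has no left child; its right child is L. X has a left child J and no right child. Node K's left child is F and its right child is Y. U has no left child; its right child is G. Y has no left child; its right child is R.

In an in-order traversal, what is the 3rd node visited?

In-order visits the left subtree, then the node, then the right subtree.
At Z: go left to X.
  At X: go left to J.
    At J: no left child.
    Visit J.
    At J: go right to L.
      L is a leaf — visit L.
  Visit X.
  At X: no right child.
Visit Z.
At Z: go right to K.
  At K: go left to F.
    At F: go left to U.
      At U: no left child.
      Visit U.
      At U: go right to G.
        G is a leaf — visit G.
    Visit F.
    At F: no right child.
  Visit K.
  At K: go right to Y.
    At Y: no left child.
    Visit Y.
    At Y: go right to R.
      R is a leaf — visit R.
Full in-order sequence: J, L, X, Z, U, G, F, K, Y, R.

X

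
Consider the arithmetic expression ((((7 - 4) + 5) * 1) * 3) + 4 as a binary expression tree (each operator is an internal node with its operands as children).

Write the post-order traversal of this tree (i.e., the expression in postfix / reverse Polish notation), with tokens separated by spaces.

7 4 - 5 + 1 * 3 * 4 +

Post-order on an expression tree gives postfix notation: for each operator, emit left operand, right operand, then the operator.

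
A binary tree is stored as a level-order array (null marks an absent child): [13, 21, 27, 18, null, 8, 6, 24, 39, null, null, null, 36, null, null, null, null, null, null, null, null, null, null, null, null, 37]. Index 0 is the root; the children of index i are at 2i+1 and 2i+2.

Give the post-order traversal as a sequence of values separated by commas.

Post-order visits the left subtree, then the right subtree, then the node.
At 13: go left to 21.
  At 21: go left to 18.
    At 18: go left to 24.
      24 is a leaf — visit 24.
    At 18: go right to 39.
      39 is a leaf — visit 39.
    Visit 18.
  At 21: no right child.
  Visit 21.
At 13: go right to 27.
  At 27: go left to 8.
    At 8: no left child.
    At 8: go right to 36.
      At 36: go left to 37.
        37 is a leaf — visit 37.
      At 36: no right child.
      Visit 36.
    Visit 8.
  At 27: go right to 6.
    6 is a leaf — visit 6.
  Visit 27.
Visit 13.

24, 39, 18, 21, 37, 36, 8, 6, 27, 13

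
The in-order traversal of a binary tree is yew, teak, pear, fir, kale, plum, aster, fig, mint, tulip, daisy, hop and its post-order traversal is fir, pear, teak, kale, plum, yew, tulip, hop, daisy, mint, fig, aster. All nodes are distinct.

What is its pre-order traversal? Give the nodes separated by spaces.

aster yew plum kale teak pear fir fig mint daisy tulip hop

The last element of post-order is the root; it splits in-order into left and right subtrees.
Root aster: left subtree has 6 nodes {yew, teak, pear, fir, kale, plum}, right has 5 {fig, mint, tulip, daisy, hop}.
  Root yew: left subtree has 0 nodes { }, right has 5 {teak, pear, fir, kale, plum}.
    Root plum: left subtree has 4 nodes {teak, pear, fir, kale}, right has 0 { }.
      Root kale: left subtree has 3 nodes {teak, pear, fir}, right has 0 { }.
        Root teak: left subtree has 0 nodes { }, right has 2 {pear, fir}.
          Root pear: left subtree has 0 nodes { }, right has 1 {fir}.
  Root fig: left subtree has 0 nodes { }, right has 4 {mint, tulip, daisy, hop}.
    Root mint: left subtree has 0 nodes { }, right has 3 {tulip, daisy, hop}.
      Root daisy: left subtree has 1 node {tulip}, right has 1 {hop}.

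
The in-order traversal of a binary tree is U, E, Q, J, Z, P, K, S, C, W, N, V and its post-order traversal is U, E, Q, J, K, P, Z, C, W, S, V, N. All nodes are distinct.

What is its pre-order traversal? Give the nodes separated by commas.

The last element of post-order is the root; it splits in-order into left and right subtrees.
Root N: left subtree has 10 nodes {U, E, Q, J, Z, P, K, S, C, W}, right has 1 {V}.
  Root S: left subtree has 7 nodes {U, E, Q, J, Z, P, K}, right has 2 {C, W}.
    Root Z: left subtree has 4 nodes {U, E, Q, J}, right has 2 {P, K}.
      Root J: left subtree has 3 nodes {U, E, Q}, right has 0 { }.
        Root Q: left subtree has 2 nodes {U, E}, right has 0 { }.
          Root E: left subtree has 1 node {U}, right has 0 { }.
      Root P: left subtree has 0 nodes { }, right has 1 {K}.
    Root W: left subtree has 1 node {C}, right has 0 { }.

N, S, Z, J, Q, E, U, P, K, W, C, V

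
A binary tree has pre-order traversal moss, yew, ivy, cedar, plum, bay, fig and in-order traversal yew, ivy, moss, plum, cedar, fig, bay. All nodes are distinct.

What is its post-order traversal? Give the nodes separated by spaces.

ivy yew plum fig bay cedar moss

The first element of pre-order is the root; it splits in-order into left and right subtrees.
Root moss: left subtree has 2 nodes {yew, ivy}, right has 4 {plum, cedar, fig, bay}.
  Root yew: left subtree has 0 nodes { }, right has 1 {ivy}.
  Root cedar: left subtree has 1 node {plum}, right has 2 {fig, bay}.
    Root bay: left subtree has 1 node {fig}, right has 0 { }.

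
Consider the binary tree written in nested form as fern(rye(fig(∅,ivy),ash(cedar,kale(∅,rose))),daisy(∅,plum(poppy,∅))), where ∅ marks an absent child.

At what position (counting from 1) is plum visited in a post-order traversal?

9

Post-order visits the left subtree, then the right subtree, then the node.
At fern: go left to rye.
  At rye: go left to fig.
    At fig: no left child.
    At fig: go right to ivy.
      ivy is a leaf — visit ivy.
    Visit fig.
  At rye: go right to ash.
    At ash: go left to cedar.
      cedar is a leaf — visit cedar.
    At ash: go right to kale.
      At kale: no left child.
      At kale: go right to rose.
        rose is a leaf — visit rose.
      Visit kale.
    Visit ash.
  Visit rye.
At fern: go right to daisy.
  At daisy: no left child.
  At daisy: go right to plum.
    At plum: go left to poppy.
      poppy is a leaf — visit poppy.
    At plum: no right child.
    Visit plum.
  Visit daisy.
Visit fern.
Full post-order sequence: ivy, fig, cedar, rose, kale, ash, rye, poppy, plum, daisy, fern.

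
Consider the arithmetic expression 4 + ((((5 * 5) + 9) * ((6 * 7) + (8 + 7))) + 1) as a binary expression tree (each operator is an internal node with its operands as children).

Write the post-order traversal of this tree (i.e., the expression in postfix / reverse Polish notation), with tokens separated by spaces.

4 5 5 * 9 + 6 7 * 8 7 + + * 1 + +

Post-order on an expression tree gives postfix notation: for each operator, emit left operand, right operand, then the operator.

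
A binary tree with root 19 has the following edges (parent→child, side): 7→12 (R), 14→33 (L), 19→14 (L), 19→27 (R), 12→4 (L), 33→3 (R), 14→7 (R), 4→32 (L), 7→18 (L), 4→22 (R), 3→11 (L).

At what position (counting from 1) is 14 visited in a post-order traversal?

Post-order visits the left subtree, then the right subtree, then the node.
At 19: go left to 14.
  At 14: go left to 33.
    At 33: no left child.
    At 33: go right to 3.
      At 3: go left to 11.
        11 is a leaf — visit 11.
      At 3: no right child.
      Visit 3.
    Visit 33.
  At 14: go right to 7.
    At 7: go left to 18.
      18 is a leaf — visit 18.
    At 7: go right to 12.
      At 12: go left to 4.
        At 4: go left to 32.
          32 is a leaf — visit 32.
        At 4: go right to 22.
          22 is a leaf — visit 22.
        Visit 4.
      At 12: no right child.
      Visit 12.
    Visit 7.
  Visit 14.
At 19: go right to 27.
  27 is a leaf — visit 27.
Visit 19.
Full post-order sequence: 11, 3, 33, 18, 32, 22, 4, 12, 7, 14, 27, 19.

10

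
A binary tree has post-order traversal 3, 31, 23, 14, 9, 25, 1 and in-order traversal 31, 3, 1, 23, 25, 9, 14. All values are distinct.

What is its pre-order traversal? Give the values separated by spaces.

1 31 3 25 23 9 14

The last element of post-order is the root; it splits in-order into left and right subtrees.
Root 1: left subtree has 2 nodes {31, 3}, right has 4 {23, 25, 9, 14}.
  Root 31: left subtree has 0 nodes { }, right has 1 {3}.
  Root 25: left subtree has 1 node {23}, right has 2 {9, 14}.
    Root 9: left subtree has 0 nodes { }, right has 1 {14}.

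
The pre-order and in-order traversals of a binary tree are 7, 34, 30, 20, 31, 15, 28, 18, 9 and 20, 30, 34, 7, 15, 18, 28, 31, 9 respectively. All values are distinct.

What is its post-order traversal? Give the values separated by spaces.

20 30 34 18 28 15 9 31 7

The first element of pre-order is the root; it splits in-order into left and right subtrees.
Root 7: left subtree has 3 nodes {20, 30, 34}, right has 5 {15, 18, 28, 31, 9}.
  Root 34: left subtree has 2 nodes {20, 30}, right has 0 { }.
    Root 30: left subtree has 1 node {20}, right has 0 { }.
  Root 31: left subtree has 3 nodes {15, 18, 28}, right has 1 {9}.
    Root 15: left subtree has 0 nodes { }, right has 2 {18, 28}.
      Root 28: left subtree has 1 node {18}, right has 0 { }.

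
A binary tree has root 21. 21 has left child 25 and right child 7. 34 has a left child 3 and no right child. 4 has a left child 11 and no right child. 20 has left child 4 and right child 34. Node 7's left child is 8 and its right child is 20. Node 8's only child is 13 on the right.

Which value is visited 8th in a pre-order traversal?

11

Pre-order visits the node, then its left subtree, then its right subtree.
Visit 21.
At 21: go left to 25.
  25 is a leaf — visit 25.
At 21: go right to 7.
  Visit 7.
  At 7: go left to 8.
    Visit 8.
    At 8: no left child.
    At 8: go right to 13.
      13 is a leaf — visit 13.
  At 7: go right to 20.
    Visit 20.
    At 20: go left to 4.
      Visit 4.
      At 4: go left to 11.
        11 is a leaf — visit 11.
      At 4: no right child.
    At 20: go right to 34.
      Visit 34.
      At 34: go left to 3.
        3 is a leaf — visit 3.
      At 34: no right child.
Full pre-order sequence: 21, 25, 7, 8, 13, 20, 4, 11, 34, 3.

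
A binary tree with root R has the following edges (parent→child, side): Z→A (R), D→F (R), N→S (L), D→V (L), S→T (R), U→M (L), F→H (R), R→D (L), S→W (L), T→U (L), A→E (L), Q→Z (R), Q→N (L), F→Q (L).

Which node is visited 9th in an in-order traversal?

In-order visits the left subtree, then the node, then the right subtree.
At R: go left to D.
  At D: go left to V.
    V is a leaf — visit V.
  Visit D.
  At D: go right to F.
    At F: go left to Q.
      At Q: go left to N.
        At N: go left to S.
          At S: go left to W.
            W is a leaf — visit W.
          Visit S.
          At S: go right to T.
            At T: go left to U.
              At U: go left to M.
                M is a leaf — visit M.
              Visit U.
              At U: no right child.
            Visit T.
            At T: no right child.
        Visit N.
        At N: no right child.
      Visit Q.
      At Q: go right to Z.
        At Z: no left child.
        Visit Z.
        At Z: go right to A.
          At A: go left to E.
            E is a leaf — visit E.
          Visit A.
          At A: no right child.
    Visit F.
    At F: go right to H.
      H is a leaf — visit H.
Visit R.
At R: no right child.
Full in-order sequence: V, D, W, S, M, U, T, N, Q, Z, E, A, F, H, R.

Q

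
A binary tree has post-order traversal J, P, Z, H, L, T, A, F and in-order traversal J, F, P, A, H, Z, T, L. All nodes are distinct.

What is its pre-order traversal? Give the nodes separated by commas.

F, J, A, P, T, H, Z, L

The last element of post-order is the root; it splits in-order into left and right subtrees.
Root F: left subtree has 1 node {J}, right has 6 {P, A, H, Z, T, L}.
  Root A: left subtree has 1 node {P}, right has 4 {H, Z, T, L}.
    Root T: left subtree has 2 nodes {H, Z}, right has 1 {L}.
      Root H: left subtree has 0 nodes { }, right has 1 {Z}.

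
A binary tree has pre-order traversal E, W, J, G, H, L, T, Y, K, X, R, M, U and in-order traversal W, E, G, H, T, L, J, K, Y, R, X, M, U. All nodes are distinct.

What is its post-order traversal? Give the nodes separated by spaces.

W T L H G K R U M X Y J E

The first element of pre-order is the root; it splits in-order into left and right subtrees.
Root E: left subtree has 1 node {W}, right has 11 {G, H, T, L, J, K, Y, R, X, M, U}.
  Root J: left subtree has 4 nodes {G, H, T, L}, right has 6 {K, Y, R, X, M, U}.
    Root G: left subtree has 0 nodes { }, right has 3 {H, T, L}.
      Root H: left subtree has 0 nodes { }, right has 2 {T, L}.
        Root L: left subtree has 1 node {T}, right has 0 { }.
    Root Y: left subtree has 1 node {K}, right has 4 {R, X, M, U}.
      Root X: left subtree has 1 node {R}, right has 2 {M, U}.
        Root M: left subtree has 0 nodes { }, right has 1 {U}.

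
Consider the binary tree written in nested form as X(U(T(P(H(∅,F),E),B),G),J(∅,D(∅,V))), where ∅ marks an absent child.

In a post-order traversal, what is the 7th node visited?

G

Post-order visits the left subtree, then the right subtree, then the node.
At X: go left to U.
  At U: go left to T.
    At T: go left to P.
      At P: go left to H.
        At H: no left child.
        At H: go right to F.
          F is a leaf — visit F.
        Visit H.
      At P: go right to E.
        E is a leaf — visit E.
      Visit P.
    At T: go right to B.
      B is a leaf — visit B.
    Visit T.
  At U: go right to G.
    G is a leaf — visit G.
  Visit U.
At X: go right to J.
  At J: no left child.
  At J: go right to D.
    At D: no left child.
    At D: go right to V.
      V is a leaf — visit V.
    Visit D.
  Visit J.
Visit X.
Full post-order sequence: F, H, E, P, B, T, G, U, V, D, J, X.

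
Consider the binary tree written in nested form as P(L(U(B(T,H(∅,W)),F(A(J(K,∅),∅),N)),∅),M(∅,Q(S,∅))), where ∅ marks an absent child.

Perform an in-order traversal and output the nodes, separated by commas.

In-order visits the left subtree, then the node, then the right subtree.
At P: go left to L.
  At L: go left to U.
    At U: go left to B.
      At B: go left to T.
        T is a leaf — visit T.
      Visit B.
      At B: go right to H.
        At H: no left child.
        Visit H.
        At H: go right to W.
          W is a leaf — visit W.
    Visit U.
    At U: go right to F.
      At F: go left to A.
        At A: go left to J.
          At J: go left to K.
            K is a leaf — visit K.
          Visit J.
          At J: no right child.
        Visit A.
        At A: no right child.
      Visit F.
      At F: go right to N.
        N is a leaf — visit N.
  Visit L.
  At L: no right child.
Visit P.
At P: go right to M.
  At M: no left child.
  Visit M.
  At M: go right to Q.
    At Q: go left to S.
      S is a leaf — visit S.
    Visit Q.
    At Q: no right child.

T, B, H, W, U, K, J, A, F, N, L, P, M, S, Q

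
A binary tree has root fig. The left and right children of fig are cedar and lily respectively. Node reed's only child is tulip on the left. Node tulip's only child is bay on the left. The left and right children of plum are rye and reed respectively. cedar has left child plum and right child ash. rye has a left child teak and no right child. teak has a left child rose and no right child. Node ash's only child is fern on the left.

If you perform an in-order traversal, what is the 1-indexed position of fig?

In-order visits the left subtree, then the node, then the right subtree.
At fig: go left to cedar.
  At cedar: go left to plum.
    At plum: go left to rye.
      At rye: go left to teak.
        At teak: go left to rose.
          rose is a leaf — visit rose.
        Visit teak.
        At teak: no right child.
      Visit rye.
      At rye: no right child.
    Visit plum.
    At plum: go right to reed.
      At reed: go left to tulip.
        At tulip: go left to bay.
          bay is a leaf — visit bay.
        Visit tulip.
        At tulip: no right child.
      Visit reed.
      At reed: no right child.
  Visit cedar.
  At cedar: go right to ash.
    At ash: go left to fern.
      fern is a leaf — visit fern.
    Visit ash.
    At ash: no right child.
Visit fig.
At fig: go right to lily.
  lily is a leaf — visit lily.
Full in-order sequence: rose, teak, rye, plum, bay, tulip, reed, cedar, fern, ash, fig, lily.

11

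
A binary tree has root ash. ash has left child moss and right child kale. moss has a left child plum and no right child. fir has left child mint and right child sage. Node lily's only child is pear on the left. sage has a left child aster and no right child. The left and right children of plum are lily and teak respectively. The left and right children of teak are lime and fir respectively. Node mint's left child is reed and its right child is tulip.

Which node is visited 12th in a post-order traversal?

moss

Post-order visits the left subtree, then the right subtree, then the node.
At ash: go left to moss.
  At moss: go left to plum.
    At plum: go left to lily.
      At lily: go left to pear.
        pear is a leaf — visit pear.
      At lily: no right child.
      Visit lily.
    At plum: go right to teak.
      At teak: go left to lime.
        lime is a leaf — visit lime.
      At teak: go right to fir.
        At fir: go left to mint.
          At mint: go left to reed.
            reed is a leaf — visit reed.
          At mint: go right to tulip.
            tulip is a leaf — visit tulip.
          Visit mint.
        At fir: go right to sage.
          At sage: go left to aster.
            aster is a leaf — visit aster.
          At sage: no right child.
          Visit sage.
        Visit fir.
      Visit teak.
    Visit plum.
  At moss: no right child.
  Visit moss.
At ash: go right to kale.
  kale is a leaf — visit kale.
Visit ash.
Full post-order sequence: pear, lily, lime, reed, tulip, mint, aster, sage, fir, teak, plum, moss, kale, ash.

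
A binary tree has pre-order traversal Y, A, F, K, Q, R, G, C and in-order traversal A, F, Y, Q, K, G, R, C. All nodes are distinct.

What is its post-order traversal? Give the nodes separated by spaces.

F A Q G C R K Y

The first element of pre-order is the root; it splits in-order into left and right subtrees.
Root Y: left subtree has 2 nodes {A, F}, right has 5 {Q, K, G, R, C}.
  Root A: left subtree has 0 nodes { }, right has 1 {F}.
  Root K: left subtree has 1 node {Q}, right has 3 {G, R, C}.
    Root R: left subtree has 1 node {G}, right has 1 {C}.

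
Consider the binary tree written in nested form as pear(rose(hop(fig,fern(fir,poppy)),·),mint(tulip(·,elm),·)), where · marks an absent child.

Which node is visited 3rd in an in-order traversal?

In-order visits the left subtree, then the node, then the right subtree.
At pear: go left to rose.
  At rose: go left to hop.
    At hop: go left to fig.
      fig is a leaf — visit fig.
    Visit hop.
    At hop: go right to fern.
      At fern: go left to fir.
        fir is a leaf — visit fir.
      Visit fern.
      At fern: go right to poppy.
        poppy is a leaf — visit poppy.
  Visit rose.
  At rose: no right child.
Visit pear.
At pear: go right to mint.
  At mint: go left to tulip.
    At tulip: no left child.
    Visit tulip.
    At tulip: go right to elm.
      elm is a leaf — visit elm.
  Visit mint.
  At mint: no right child.
Full in-order sequence: fig, hop, fir, fern, poppy, rose, pear, tulip, elm, mint.

fir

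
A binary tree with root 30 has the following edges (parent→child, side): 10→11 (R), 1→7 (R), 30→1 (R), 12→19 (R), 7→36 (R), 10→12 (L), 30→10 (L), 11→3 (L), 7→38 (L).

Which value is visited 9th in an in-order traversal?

In-order visits the left subtree, then the node, then the right subtree.
At 30: go left to 10.
  At 10: go left to 12.
    At 12: no left child.
    Visit 12.
    At 12: go right to 19.
      19 is a leaf — visit 19.
  Visit 10.
  At 10: go right to 11.
    At 11: go left to 3.
      3 is a leaf — visit 3.
    Visit 11.
    At 11: no right child.
Visit 30.
At 30: go right to 1.
  At 1: no left child.
  Visit 1.
  At 1: go right to 7.
    At 7: go left to 38.
      38 is a leaf — visit 38.
    Visit 7.
    At 7: go right to 36.
      36 is a leaf — visit 36.
Full in-order sequence: 12, 19, 10, 3, 11, 30, 1, 38, 7, 36.

7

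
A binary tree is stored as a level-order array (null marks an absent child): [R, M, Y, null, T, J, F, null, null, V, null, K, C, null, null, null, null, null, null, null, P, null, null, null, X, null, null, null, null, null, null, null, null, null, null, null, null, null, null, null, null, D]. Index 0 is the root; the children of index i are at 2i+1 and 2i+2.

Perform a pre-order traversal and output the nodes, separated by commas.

R, M, T, V, P, D, Y, J, K, X, C, F

Pre-order visits the node, then its left subtree, then its right subtree.
Visit R.
At R: go left to M.
  Visit M.
  At M: no left child.
  At M: go right to T.
    Visit T.
    At T: go left to V.
      Visit V.
      At V: no left child.
      At V: go right to P.
        Visit P.
        At P: go left to D.
          D is a leaf — visit D.
        At P: no right child.
    At T: no right child.
At R: go right to Y.
  Visit Y.
  At Y: go left to J.
    Visit J.
    At J: go left to K.
      Visit K.
      At K: no left child.
      At K: go right to X.
        X is a leaf — visit X.
    At J: go right to C.
      C is a leaf — visit C.
  At Y: go right to F.
    F is a leaf — visit F.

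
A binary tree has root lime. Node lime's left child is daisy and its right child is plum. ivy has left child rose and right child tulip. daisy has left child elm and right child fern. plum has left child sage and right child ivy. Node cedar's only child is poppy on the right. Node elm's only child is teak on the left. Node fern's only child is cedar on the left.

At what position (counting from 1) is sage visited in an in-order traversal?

8

In-order visits the left subtree, then the node, then the right subtree.
At lime: go left to daisy.
  At daisy: go left to elm.
    At elm: go left to teak.
      teak is a leaf — visit teak.
    Visit elm.
    At elm: no right child.
  Visit daisy.
  At daisy: go right to fern.
    At fern: go left to cedar.
      At cedar: no left child.
      Visit cedar.
      At cedar: go right to poppy.
        poppy is a leaf — visit poppy.
    Visit fern.
    At fern: no right child.
Visit lime.
At lime: go right to plum.
  At plum: go left to sage.
    sage is a leaf — visit sage.
  Visit plum.
  At plum: go right to ivy.
    At ivy: go left to rose.
      rose is a leaf — visit rose.
    Visit ivy.
    At ivy: go right to tulip.
      tulip is a leaf — visit tulip.
Full in-order sequence: teak, elm, daisy, cedar, poppy, fern, lime, sage, plum, rose, ivy, tulip.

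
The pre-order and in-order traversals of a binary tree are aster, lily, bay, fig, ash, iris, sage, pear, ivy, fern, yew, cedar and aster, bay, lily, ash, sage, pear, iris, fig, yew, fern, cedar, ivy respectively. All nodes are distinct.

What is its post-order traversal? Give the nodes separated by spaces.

The first element of pre-order is the root; it splits in-order into left and right subtrees.
Root aster: left subtree has 0 nodes { }, right has 11 {bay, lily, ash, sage, pear, iris, fig, yew, fern, cedar, ivy}.
  Root lily: left subtree has 1 node {bay}, right has 9 {ash, sage, pear, iris, fig, yew, fern, cedar, ivy}.
    Root fig: left subtree has 4 nodes {ash, sage, pear, iris}, right has 4 {yew, fern, cedar, ivy}.
      Root ash: left subtree has 0 nodes { }, right has 3 {sage, pear, iris}.
        Root iris: left subtree has 2 nodes {sage, pear}, right has 0 { }.
          Root sage: left subtree has 0 nodes { }, right has 1 {pear}.
      Root ivy: left subtree has 3 nodes {yew, fern, cedar}, right has 0 { }.
        Root fern: left subtree has 1 node {yew}, right has 1 {cedar}.

bay pear sage iris ash yew cedar fern ivy fig lily aster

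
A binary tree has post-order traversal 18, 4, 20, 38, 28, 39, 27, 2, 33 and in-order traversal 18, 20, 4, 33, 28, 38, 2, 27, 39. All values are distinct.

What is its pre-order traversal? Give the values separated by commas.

The last element of post-order is the root; it splits in-order into left and right subtrees.
Root 33: left subtree has 3 nodes {18, 20, 4}, right has 5 {28, 38, 2, 27, 39}.
  Root 20: left subtree has 1 node {18}, right has 1 {4}.
  Root 2: left subtree has 2 nodes {28, 38}, right has 2 {27, 39}.
    Root 28: left subtree has 0 nodes { }, right has 1 {38}.
    Root 27: left subtree has 0 nodes { }, right has 1 {39}.

33, 20, 18, 4, 2, 28, 38, 27, 39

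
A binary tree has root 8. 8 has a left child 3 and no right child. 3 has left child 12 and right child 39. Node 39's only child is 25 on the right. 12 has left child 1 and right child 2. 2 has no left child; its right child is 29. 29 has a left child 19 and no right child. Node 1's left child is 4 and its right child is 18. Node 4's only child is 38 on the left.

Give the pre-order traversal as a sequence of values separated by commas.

Pre-order visits the node, then its left subtree, then its right subtree.
Visit 8.
At 8: go left to 3.
  Visit 3.
  At 3: go left to 12.
    Visit 12.
    At 12: go left to 1.
      Visit 1.
      At 1: go left to 4.
        Visit 4.
        At 4: go left to 38.
          38 is a leaf — visit 38.
        At 4: no right child.
      At 1: go right to 18.
        18 is a leaf — visit 18.
    At 12: go right to 2.
      Visit 2.
      At 2: no left child.
      At 2: go right to 29.
        Visit 29.
        At 29: go left to 19.
          19 is a leaf — visit 19.
        At 29: no right child.
  At 3: go right to 39.
    Visit 39.
    At 39: no left child.
    At 39: go right to 25.
      25 is a leaf — visit 25.
At 8: no right child.

8, 3, 12, 1, 4, 38, 18, 2, 29, 19, 39, 25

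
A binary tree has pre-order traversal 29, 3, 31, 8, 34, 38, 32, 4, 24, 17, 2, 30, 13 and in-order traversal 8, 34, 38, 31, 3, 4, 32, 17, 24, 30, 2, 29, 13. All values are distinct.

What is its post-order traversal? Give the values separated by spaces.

The first element of pre-order is the root; it splits in-order into left and right subtrees.
Root 29: left subtree has 11 nodes {8, 34, 38, 31, 3, 4, 32, 17, 24, 30, 2}, right has 1 {13}.
  Root 3: left subtree has 4 nodes {8, 34, 38, 31}, right has 6 {4, 32, 17, 24, 30, 2}.
    Root 31: left subtree has 3 nodes {8, 34, 38}, right has 0 { }.
      Root 8: left subtree has 0 nodes { }, right has 2 {34, 38}.
        Root 34: left subtree has 0 nodes { }, right has 1 {38}.
    Root 32: left subtree has 1 node {4}, right has 4 {17, 24, 30, 2}.
      Root 24: left subtree has 1 node {17}, right has 2 {30, 2}.
        Root 2: left subtree has 1 node {30}, right has 0 { }.

38 34 8 31 4 17 30 2 24 32 3 13 29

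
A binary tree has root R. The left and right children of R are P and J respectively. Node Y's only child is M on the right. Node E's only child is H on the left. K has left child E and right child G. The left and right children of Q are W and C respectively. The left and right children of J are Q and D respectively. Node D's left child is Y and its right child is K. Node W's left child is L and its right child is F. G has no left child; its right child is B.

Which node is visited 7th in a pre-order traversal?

F

Pre-order visits the node, then its left subtree, then its right subtree.
Visit R.
At R: go left to P.
  P is a leaf — visit P.
At R: go right to J.
  Visit J.
  At J: go left to Q.
    Visit Q.
    At Q: go left to W.
      Visit W.
      At W: go left to L.
        L is a leaf — visit L.
      At W: go right to F.
        F is a leaf — visit F.
    At Q: go right to C.
      C is a leaf — visit C.
  At J: go right to D.
    Visit D.
    At D: go left to Y.
      Visit Y.
      At Y: no left child.
      At Y: go right to M.
        M is a leaf — visit M.
    At D: go right to K.
      Visit K.
      At K: go left to E.
        Visit E.
        At E: go left to H.
          H is a leaf — visit H.
        At E: no right child.
      At K: go right to G.
        Visit G.
        At G: no left child.
        At G: go right to B.
          B is a leaf — visit B.
Full pre-order sequence: R, P, J, Q, W, L, F, C, D, Y, M, K, E, H, G, B.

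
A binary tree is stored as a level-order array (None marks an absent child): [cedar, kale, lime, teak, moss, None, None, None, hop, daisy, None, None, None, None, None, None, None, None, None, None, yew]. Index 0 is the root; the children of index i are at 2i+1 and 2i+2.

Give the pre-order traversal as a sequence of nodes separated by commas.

Pre-order visits the node, then its left subtree, then its right subtree.
Visit cedar.
At cedar: go left to kale.
  Visit kale.
  At kale: go left to teak.
    Visit teak.
    At teak: no left child.
    At teak: go right to hop.
      hop is a leaf — visit hop.
  At kale: go right to moss.
    Visit moss.
    At moss: go left to daisy.
      Visit daisy.
      At daisy: no left child.
      At daisy: go right to yew.
        yew is a leaf — visit yew.
    At moss: no right child.
At cedar: go right to lime.
  lime is a leaf — visit lime.

cedar, kale, teak, hop, moss, daisy, yew, lime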